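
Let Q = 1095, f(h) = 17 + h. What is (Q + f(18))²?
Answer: 1276900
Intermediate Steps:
(Q + f(18))² = (1095 + (17 + 18))² = (1095 + 35)² = 1130² = 1276900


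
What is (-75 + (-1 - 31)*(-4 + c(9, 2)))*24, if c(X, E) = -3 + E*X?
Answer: -10248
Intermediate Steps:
(-75 + (-1 - 31)*(-4 + c(9, 2)))*24 = (-75 + (-1 - 31)*(-4 + (-3 + 2*9)))*24 = (-75 - 32*(-4 + (-3 + 18)))*24 = (-75 - 32*(-4 + 15))*24 = (-75 - 32*11)*24 = (-75 - 352)*24 = -427*24 = -10248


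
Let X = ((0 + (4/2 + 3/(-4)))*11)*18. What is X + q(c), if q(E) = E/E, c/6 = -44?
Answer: 497/2 ≈ 248.50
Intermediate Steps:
c = -264 (c = 6*(-44) = -264)
q(E) = 1
X = 495/2 (X = ((0 + (4*(½) + 3*(-¼)))*11)*18 = ((0 + (2 - ¾))*11)*18 = ((0 + 5/4)*11)*18 = ((5/4)*11)*18 = (55/4)*18 = 495/2 ≈ 247.50)
X + q(c) = 495/2 + 1 = 497/2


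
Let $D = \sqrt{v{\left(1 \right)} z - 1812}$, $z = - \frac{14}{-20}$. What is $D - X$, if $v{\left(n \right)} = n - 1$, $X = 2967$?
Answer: $-2967 + 2 i \sqrt{453} \approx -2967.0 + 42.568 i$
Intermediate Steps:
$v{\left(n \right)} = -1 + n$
$z = \frac{7}{10}$ ($z = \left(-14\right) \left(- \frac{1}{20}\right) = \frac{7}{10} \approx 0.7$)
$D = 2 i \sqrt{453}$ ($D = \sqrt{\left(-1 + 1\right) \frac{7}{10} - 1812} = \sqrt{0 \cdot \frac{7}{10} - 1812} = \sqrt{0 - 1812} = \sqrt{-1812} = 2 i \sqrt{453} \approx 42.568 i$)
$D - X = 2 i \sqrt{453} - 2967 = -2967 + 2 i \sqrt{453}$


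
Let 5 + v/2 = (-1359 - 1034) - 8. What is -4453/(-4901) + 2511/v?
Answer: 3040475/7861204 ≈ 0.38677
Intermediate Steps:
v = -4812 (v = -10 + 2*((-1359 - 1034) - 8) = -10 + 2*(-2393 - 8) = -10 + 2*(-2401) = -10 - 4802 = -4812)
-4453/(-4901) + 2511/v = -4453/(-4901) + 2511/(-4812) = -4453*(-1/4901) + 2511*(-1/4812) = 4453/4901 - 837/1604 = 3040475/7861204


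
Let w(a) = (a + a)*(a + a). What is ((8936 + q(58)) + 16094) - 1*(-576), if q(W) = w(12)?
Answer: 26182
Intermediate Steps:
w(a) = 4*a**2 (w(a) = (2*a)*(2*a) = 4*a**2)
q(W) = 576 (q(W) = 4*12**2 = 4*144 = 576)
((8936 + q(58)) + 16094) - 1*(-576) = ((8936 + 576) + 16094) - 1*(-576) = (9512 + 16094) + 576 = 25606 + 576 = 26182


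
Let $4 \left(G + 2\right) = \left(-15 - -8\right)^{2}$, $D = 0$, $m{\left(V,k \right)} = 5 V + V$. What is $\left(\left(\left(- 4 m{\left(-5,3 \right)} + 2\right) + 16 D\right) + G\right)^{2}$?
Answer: $\frac{279841}{16} \approx 17490.0$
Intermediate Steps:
$m{\left(V,k \right)} = 6 V$
$G = \frac{41}{4}$ ($G = -2 + \frac{\left(-15 - -8\right)^{2}}{4} = -2 + \frac{\left(-15 + 8\right)^{2}}{4} = -2 + \frac{\left(-7\right)^{2}}{4} = -2 + \frac{1}{4} \cdot 49 = -2 + \frac{49}{4} = \frac{41}{4} \approx 10.25$)
$\left(\left(\left(- 4 m{\left(-5,3 \right)} + 2\right) + 16 D\right) + G\right)^{2} = \left(\left(\left(- 4 \cdot 6 \left(-5\right) + 2\right) + 16 \cdot 0\right) + \frac{41}{4}\right)^{2} = \left(\left(\left(\left(-4\right) \left(-30\right) + 2\right) + 0\right) + \frac{41}{4}\right)^{2} = \left(\left(\left(120 + 2\right) + 0\right) + \frac{41}{4}\right)^{2} = \left(\left(122 + 0\right) + \frac{41}{4}\right)^{2} = \left(122 + \frac{41}{4}\right)^{2} = \left(\frac{529}{4}\right)^{2} = \frac{279841}{16}$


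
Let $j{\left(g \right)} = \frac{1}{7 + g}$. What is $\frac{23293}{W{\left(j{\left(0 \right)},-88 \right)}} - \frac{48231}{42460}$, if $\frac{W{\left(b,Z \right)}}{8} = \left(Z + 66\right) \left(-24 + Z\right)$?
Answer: $\frac{870257}{19022080} \approx 0.04575$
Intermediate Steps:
$W{\left(b,Z \right)} = 8 \left(-24 + Z\right) \left(66 + Z\right)$ ($W{\left(b,Z \right)} = 8 \left(Z + 66\right) \left(-24 + Z\right) = 8 \left(66 + Z\right) \left(-24 + Z\right) = 8 \left(-24 + Z\right) \left(66 + Z\right)$)
$\frac{23293}{W{\left(j{\left(0 \right)},-88 \right)}} - \frac{48231}{42460} = \frac{23293}{-12672 + 8 \left(-88\right)^{2} + 336 \left(-88\right)} - \frac{48231}{42460} = \frac{23293}{-12672 + 8 \cdot 7744 - 29568} - \frac{48231}{42460} = \frac{23293}{-12672 + 61952 - 29568} - \frac{48231}{42460} = \frac{23293}{19712} - \frac{48231}{42460} = \frac{870257}{19022080}$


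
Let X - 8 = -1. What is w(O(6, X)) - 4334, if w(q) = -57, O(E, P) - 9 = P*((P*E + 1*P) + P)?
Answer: -4391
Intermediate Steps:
X = 7 (X = 8 - 1 = 7)
O(E, P) = 9 + P*(2*P + E*P) (O(E, P) = 9 + P*((P*E + 1*P) + P) = 9 + P*((E*P + P) + P) = 9 + P*((P + E*P) + P) = 9 + P*(2*P + E*P))
w(O(6, X)) - 4334 = -57 - 4334 = -4391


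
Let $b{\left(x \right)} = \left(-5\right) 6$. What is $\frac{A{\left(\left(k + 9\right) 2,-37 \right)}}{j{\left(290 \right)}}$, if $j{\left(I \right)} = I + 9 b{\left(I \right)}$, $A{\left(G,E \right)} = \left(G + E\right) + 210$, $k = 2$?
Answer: $\frac{39}{4} \approx 9.75$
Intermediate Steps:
$A{\left(G,E \right)} = 210 + E + G$ ($A{\left(G,E \right)} = \left(E + G\right) + 210 = 210 + E + G$)
$b{\left(x \right)} = -30$
$j{\left(I \right)} = -270 + I$ ($j{\left(I \right)} = I + 9 \left(-30\right) = I - 270 = -270 + I$)
$\frac{A{\left(\left(k + 9\right) 2,-37 \right)}}{j{\left(290 \right)}} = \frac{210 - 37 + \left(2 + 9\right) 2}{-270 + 290} = \frac{210 - 37 + 11 \cdot 2}{20} = \left(210 - 37 + 22\right) \frac{1}{20} = 195 \cdot \frac{1}{20} = \frac{39}{4}$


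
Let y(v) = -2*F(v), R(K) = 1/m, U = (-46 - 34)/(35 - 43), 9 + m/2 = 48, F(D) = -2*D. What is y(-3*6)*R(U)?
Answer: -12/13 ≈ -0.92308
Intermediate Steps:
m = 78 (m = -18 + 2*48 = -18 + 96 = 78)
U = 10 (U = -80/(-8) = -80*(-1/8) = 10)
R(K) = 1/78
y(v) = 4*v (y(v) = -(-4)*v = 4*v)
y(-3*6)*R(U) = (4*(-3*6))*(1/78) = (4*(-18))*(1/78) = -72*1/78 = -12/13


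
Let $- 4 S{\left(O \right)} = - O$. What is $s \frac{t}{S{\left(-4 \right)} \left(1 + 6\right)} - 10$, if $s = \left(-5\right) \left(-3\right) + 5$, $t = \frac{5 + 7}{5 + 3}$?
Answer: $- \frac{100}{7} \approx -14.286$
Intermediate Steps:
$S{\left(O \right)} = \frac{O}{4}$ ($S{\left(O \right)} = - \frac{\left(-1\right) O}{4} = \frac{O}{4}$)
$t = \frac{3}{2}$ ($t = \frac{12}{8} = 12 \cdot \frac{1}{8} = \frac{3}{2} \approx 1.5$)
$s = 20$ ($s = 15 + 5 = 20$)
$s \frac{t}{S{\left(-4 \right)} \left(1 + 6\right)} - 10 = 20 \frac{3}{2 \cdot \frac{1}{4} \left(-4\right) \left(1 + 6\right)} - 10 = 20 \frac{3}{2 \left(\left(-1\right) 7\right)} - 10 = 20 \frac{3}{2 \left(-7\right)} - 10 = 20 \cdot \frac{3}{2} \left(- \frac{1}{7}\right) - 10 = 20 \left(- \frac{3}{14}\right) - 10 = - \frac{30}{7} - 10 = - \frac{100}{7}$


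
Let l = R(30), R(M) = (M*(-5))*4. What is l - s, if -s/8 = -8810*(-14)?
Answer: 986120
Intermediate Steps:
R(M) = -20*M (R(M) = -5*M*4 = -20*M)
l = -600 (l = -20*30 = -600)
s = -986720 (s = -(-70480)*(-14) = -8*123340 = -986720)
l - s = -600 - 1*(-986720) = -600 + 986720 = 986120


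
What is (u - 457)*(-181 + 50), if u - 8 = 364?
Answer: 11135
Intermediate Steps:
u = 372 (u = 8 + 364 = 372)
(u - 457)*(-181 + 50) = (372 - 457)*(-181 + 50) = -85*(-131) = 11135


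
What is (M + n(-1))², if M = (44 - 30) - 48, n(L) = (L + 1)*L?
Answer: 1156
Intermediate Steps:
n(L) = L*(1 + L) (n(L) = (1 + L)*L = L*(1 + L))
M = -34 (M = 14 - 48 = -34)
(M + n(-1))² = (-34 - (1 - 1))² = (-34 - 1*0)² = (-34 + 0)² = (-34)² = 1156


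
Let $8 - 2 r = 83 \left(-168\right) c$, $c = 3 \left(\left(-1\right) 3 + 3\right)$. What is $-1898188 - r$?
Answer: $-1898192$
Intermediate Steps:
$c = 0$ ($c = 3 \left(-3 + 3\right) = 3 \cdot 0 = 0$)
$r = 4$ ($r = 4 - \frac{83 \left(-168\right) 0}{2} = 4 - \frac{\left(-13944\right) 0}{2} = 4 - 0 = 4 + 0 = 4$)
$-1898188 - r = -1898188 - 4 = -1898192$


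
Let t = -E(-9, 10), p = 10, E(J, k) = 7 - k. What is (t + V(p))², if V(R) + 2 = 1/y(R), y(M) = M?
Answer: 121/100 ≈ 1.2100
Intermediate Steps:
V(R) = -2 + 1/R
t = 3 (t = -(7 - 1*10) = -(7 - 10) = -1*(-3) = 3)
(t + V(p))² = (3 + (-2 + 1/10))² = (3 + (-2 + ⅒))² = (3 - 19/10)² = (11/10)² = 121/100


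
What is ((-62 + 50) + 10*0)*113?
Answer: -1356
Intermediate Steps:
((-62 + 50) + 10*0)*113 = (-12 + 0)*113 = -12*113 = -1356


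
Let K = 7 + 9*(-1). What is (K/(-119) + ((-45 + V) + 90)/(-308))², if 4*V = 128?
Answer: 12321/226576 ≈ 0.054379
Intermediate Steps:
V = 32 (V = (¼)*128 = 32)
K = -2 (K = 7 - 9 = -2)
(K/(-119) + ((-45 + V) + 90)/(-308))² = (-2/(-119) + ((-45 + 32) + 90)/(-308))² = (-2*(-1/119) + (-13 + 90)*(-1/308))² = (2/119 + 77*(-1/308))² = (2/119 - ¼)² = (-111/476)² = 12321/226576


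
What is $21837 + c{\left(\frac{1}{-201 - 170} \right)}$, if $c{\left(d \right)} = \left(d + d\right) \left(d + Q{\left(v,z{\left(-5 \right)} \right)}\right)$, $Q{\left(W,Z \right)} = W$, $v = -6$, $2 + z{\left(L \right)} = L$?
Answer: $\frac{3005670971}{137641} \approx 21837.0$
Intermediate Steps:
$z{\left(L \right)} = -2 + L$
$c{\left(d \right)} = 2 d \left(-6 + d\right)$ ($c{\left(d \right)} = \left(d + d\right) \left(d - 6\right) = 2 d \left(-6 + d\right)$)
$21837 + c{\left(\frac{1}{-201 - 170} \right)} = 21837 + \frac{2 \left(-6 + \frac{1}{-201 - 170}\right)}{-201 - 170} = 21837 + \frac{2 \left(-6 + \frac{1}{-371}\right)}{-371} = 21837 + 2 \left(- \frac{1}{371}\right) \left(-6 - \frac{1}{371}\right) = 21837 + 2 \left(- \frac{1}{371}\right) \left(- \frac{2227}{371}\right) = 21837 + \frac{4454}{137641} = \frac{3005670971}{137641}$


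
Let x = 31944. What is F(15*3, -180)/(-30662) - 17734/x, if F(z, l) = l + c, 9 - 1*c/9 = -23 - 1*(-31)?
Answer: -134574371/244866732 ≈ -0.54958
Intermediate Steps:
c = 9 (c = 81 - 9*(-23 - 1*(-31)) = 81 - 9*(-23 + 31) = 81 - 9*8 = 81 - 72 = 9)
F(z, l) = 9 + l (F(z, l) = l + 9 = 9 + l)
F(15*3, -180)/(-30662) - 17734/x = (9 - 180)/(-30662) - 17734/31944 = -171*(-1/30662) - 17734*1/31944 = 171/30662 - 8867/15972 = -134574371/244866732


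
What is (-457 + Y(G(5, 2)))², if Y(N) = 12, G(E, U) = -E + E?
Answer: 198025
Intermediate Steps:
G(E, U) = 0
(-457 + Y(G(5, 2)))² = (-457 + 12)² = (-445)² = 198025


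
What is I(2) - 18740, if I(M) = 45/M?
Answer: -37435/2 ≈ -18718.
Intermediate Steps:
I(2) - 18740 = 45/2 - 18740 = -37435/2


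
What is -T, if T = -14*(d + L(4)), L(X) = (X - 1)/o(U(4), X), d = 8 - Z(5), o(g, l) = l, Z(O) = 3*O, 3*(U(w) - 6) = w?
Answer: -175/2 ≈ -87.500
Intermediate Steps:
U(w) = 6 + w/3
d = -7 (d = 8 - 3*5 = 8 - 1*15 = 8 - 15 = -7)
L(X) = (-1 + X)/X (L(X) = (X - 1)/X = (-1 + X)/X)
T = 175/2 (T = -14*(-7 + (-1 + 4)/4) = -14*(-7 + (¼)*3) = -14*(-7 + ¾) = -14*(-25/4) = 175/2 ≈ 87.500)
-T = -1*175/2 = -175/2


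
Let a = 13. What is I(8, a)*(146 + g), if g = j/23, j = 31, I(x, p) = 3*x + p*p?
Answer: 654077/23 ≈ 28438.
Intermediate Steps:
I(x, p) = p² + 3*x (I(x, p) = 3*x + p² = p² + 3*x)
g = 31/23 ≈ 1.3478
I(8, a)*(146 + g) = (13² + 3*8)*(146 + 31/23) = (169 + 24)*(3389/23) = 193*(3389/23) = 654077/23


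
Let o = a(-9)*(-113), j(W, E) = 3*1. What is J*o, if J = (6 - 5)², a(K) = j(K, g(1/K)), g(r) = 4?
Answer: -339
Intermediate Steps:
j(W, E) = 3
a(K) = 3
J = 1 (J = 1² = 1)
o = -339 (o = 3*(-113) = -339)
J*o = 1*(-339) = -339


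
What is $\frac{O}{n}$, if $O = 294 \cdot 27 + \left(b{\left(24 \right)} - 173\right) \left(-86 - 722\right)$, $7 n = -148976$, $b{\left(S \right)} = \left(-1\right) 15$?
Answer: $- \frac{559447}{74488} \approx -7.5106$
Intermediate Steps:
$b{\left(S \right)} = -15$
$n = - \frac{148976}{7}$ ($n = \frac{1}{7} \left(-148976\right) = - \frac{148976}{7} \approx -21282.0$)
$O = 159842$ ($O = 294 \cdot 27 + \left(-15 - 173\right) \left(-86 - 722\right) = 7938 - -151904 = 7938 + 151904 = 159842$)
$\frac{O}{n} = \frac{159842}{- \frac{148976}{7}} = 159842 \left(- \frac{7}{148976}\right) = - \frac{559447}{74488}$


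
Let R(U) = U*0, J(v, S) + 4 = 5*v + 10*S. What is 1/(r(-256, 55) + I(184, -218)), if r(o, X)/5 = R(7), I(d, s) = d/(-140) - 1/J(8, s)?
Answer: -75040/98589 ≈ -0.76114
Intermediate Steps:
J(v, S) = -4 + 5*v + 10*S (J(v, S) = -4 + (5*v + 10*S) = -4 + 5*v + 10*S)
I(d, s) = -1/(36 + 10*s) - d/140 (I(d, s) = d/(-140) - 1/(-4 + 5*8 + 10*s) = d*(-1/140) - 1/(-4 + 40 + 10*s) = -d/140 - 1/(36 + 10*s) = -1/(36 + 10*s) - d/140)
R(U) = 0
r(o, X) = 0 (r(o, X) = 5*0 = 0)
1/(r(-256, 55) + I(184, -218)) = 1/(0 + (-70 - 1*184*(18 + 5*(-218)))/(140*(18 + 5*(-218)))) = 1/(0 + (-70 - 1*184*(18 - 1090))/(140*(18 - 1090))) = 1/(0 + (1/140)*(-70 - 1*184*(-1072))/(-1072)) = 1/(0 + (1/140)*(-1/1072)*(-70 + 197248)) = 1/(0 + (1/140)*(-1/1072)*197178) = 1/(0 - 98589/75040) = 1/(-98589/75040) = -75040/98589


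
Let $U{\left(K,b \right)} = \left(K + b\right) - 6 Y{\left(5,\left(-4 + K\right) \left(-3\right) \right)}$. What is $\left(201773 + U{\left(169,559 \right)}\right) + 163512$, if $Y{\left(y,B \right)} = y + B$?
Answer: $368953$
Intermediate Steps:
$Y{\left(y,B \right)} = B + y$
$U{\left(K,b \right)} = -102 + b + 19 K$ ($U{\left(K,b \right)} = \left(K + b\right) - 6 \left(\left(-4 + K\right) \left(-3\right) + 5\right) = \left(K + b\right) - 6 \left(\left(12 - 3 K\right) + 5\right) = \left(K + b\right) - 6 \left(17 - 3 K\right) = \left(K + b\right) + \left(-102 + 18 K\right) = -102 + b + 19 K$)
$\left(201773 + U{\left(169,559 \right)}\right) + 163512 = \left(201773 + \left(-102 + 559 + 19 \cdot 169\right)\right) + 163512 = \left(201773 + \left(-102 + 559 + 3211\right)\right) + 163512 = \left(201773 + 3668\right) + 163512 = 205441 + 163512 = 368953$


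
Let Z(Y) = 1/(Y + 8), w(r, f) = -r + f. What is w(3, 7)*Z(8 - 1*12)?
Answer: 1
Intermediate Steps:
w(r, f) = f - r
Z(Y) = 1/(8 + Y)
w(3, 7)*Z(8 - 1*12) = (7 - 1*3)/(8 + (8 - 1*12)) = (7 - 3)/(8 + (8 - 12)) = 4/(8 - 4) = 4/4 = 4*(¼) = 1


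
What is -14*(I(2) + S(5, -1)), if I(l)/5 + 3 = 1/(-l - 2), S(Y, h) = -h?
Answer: 427/2 ≈ 213.50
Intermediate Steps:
I(l) = -15 + 5/(-2 - l) (I(l) = -15 + 5/(-l - 2) = -15 + 5/(-2 - l))
-14*(I(2) + S(5, -1)) = -14*(5*(-7 - 3*2)/(2 + 2) - 1*(-1)) = -14*(5*(-7 - 6)/4 + 1) = -14*(5*(1/4)*(-13) + 1) = -14*(-65/4 + 1) = -14*(-61/4) = 427/2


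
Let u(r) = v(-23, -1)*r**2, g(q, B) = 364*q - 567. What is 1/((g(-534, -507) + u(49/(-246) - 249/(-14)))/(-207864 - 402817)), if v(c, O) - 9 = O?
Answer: 452710649601/142681098391 ≈ 3.1729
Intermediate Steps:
g(q, B) = -567 + 364*q
v(c, O) = 9 + O
u(r) = 8*r**2 (u(r) = (9 - 1)*r**2 = 8*r**2)
1/((g(-534, -507) + u(49/(-246) - 249/(-14)))/(-207864 - 402817)) = 1/(((-567 + 364*(-534)) + 8*(49/(-246) - 249/(-14))**2)/(-207864 - 402817)) = 1/(((-567 - 194376) + 8*(49*(-1/246) - 249*(-1/14))**2)/(-610681)) = 1/((-194943 + 8*(-49/246 + 249/14)**2)*(-1/610681)) = 1/((-194943 + 8*(15142/861)**2)*(-1/610681)) = 1/((-194943 + 8*(229280164/741321))*(-1/610681)) = 1/((-194943 + 1834241312/741321)*(-1/610681)) = 1/(-142681098391/741321*(-1/610681)) = 1/(142681098391/452710649601) = 452710649601/142681098391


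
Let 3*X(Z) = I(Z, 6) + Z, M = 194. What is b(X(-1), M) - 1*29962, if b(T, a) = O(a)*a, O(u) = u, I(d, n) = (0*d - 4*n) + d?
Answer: 7674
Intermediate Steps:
I(d, n) = d - 4*n (I(d, n) = (0 - 4*n) + d = -4*n + d = d - 4*n)
X(Z) = -8 + 2*Z/3 (X(Z) = ((Z - 4*6) + Z)/3 = ((Z - 24) + Z)/3 = ((-24 + Z) + Z)/3 = (-24 + 2*Z)/3 = -8 + 2*Z/3)
b(T, a) = a**2 (b(T, a) = a*a = a**2)
b(X(-1), M) - 1*29962 = 194**2 - 1*29962 = 37636 - 29962 = 7674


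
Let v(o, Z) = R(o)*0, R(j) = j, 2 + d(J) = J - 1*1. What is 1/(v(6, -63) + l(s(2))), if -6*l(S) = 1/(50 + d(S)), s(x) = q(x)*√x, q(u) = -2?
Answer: -282 + 12*√2 ≈ -265.03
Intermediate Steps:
d(J) = -3 + J (d(J) = -2 + (J - 1*1) = -2 + (J - 1) = -2 + (-1 + J) = -3 + J)
s(x) = -2*√x
v(o, Z) = 0 (v(o, Z) = o*0 = 0)
l(S) = -1/(6*(47 + S)) (l(S) = -1/(6*(50 + (-3 + S))) = -1/(6*(47 + S)))
1/(v(6, -63) + l(s(2))) = 1/(0 - 1/(282 + 6*(-2*√2))) = 1/(0 - 1/(282 - 12*√2)) = 1/(-1/(282 - 12*√2)) = -282 + 12*√2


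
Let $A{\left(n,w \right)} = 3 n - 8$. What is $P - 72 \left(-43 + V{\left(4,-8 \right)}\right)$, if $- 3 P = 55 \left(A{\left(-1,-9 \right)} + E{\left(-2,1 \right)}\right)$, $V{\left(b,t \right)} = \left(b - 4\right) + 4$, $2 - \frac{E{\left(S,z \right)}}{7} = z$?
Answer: $\frac{8644}{3} \approx 2881.3$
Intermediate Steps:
$E{\left(S,z \right)} = 14 - 7 z$
$A{\left(n,w \right)} = -8 + 3 n$
$V{\left(b,t \right)} = b$ ($V{\left(b,t \right)} = \left(-4 + b\right) + 4 = b$)
$P = \frac{220}{3}$ ($P = - \frac{55 \left(\left(-8 + 3 \left(-1\right)\right) + \left(14 - 7\right)\right)}{3} = - \frac{55 \left(\left(-8 - 3\right) + \left(14 - 7\right)\right)}{3} = - \frac{55 \left(-11 + 7\right)}{3} = - \frac{55 \left(-4\right)}{3} = \left(- \frac{1}{3}\right) \left(-220\right) = \frac{220}{3} \approx 73.333$)
$P - 72 \left(-43 + V{\left(4,-8 \right)}\right) = \frac{220}{3} - 72 \left(-43 + 4\right) = \frac{220}{3} - 72 \left(-39\right) = \frac{220}{3} - -2808 = \frac{220}{3} + 2808 = \frac{8644}{3}$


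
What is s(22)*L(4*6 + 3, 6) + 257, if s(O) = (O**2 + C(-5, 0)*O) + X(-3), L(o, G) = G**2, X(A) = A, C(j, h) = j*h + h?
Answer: 17573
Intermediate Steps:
C(j, h) = h + h*j (C(j, h) = h*j + h = h + h*j)
s(O) = -3 + O**2 (s(O) = (O**2 + (0*(1 - 5))*O) - 3 = (O**2 + (0*(-4))*O) - 3 = (O**2 + 0*O) - 3 = (O**2 + 0) - 3 = O**2 - 3 = -3 + O**2)
s(22)*L(4*6 + 3, 6) + 257 = (-3 + 22**2)*6**2 + 257 = (-3 + 484)*36 + 257 = 481*36 + 257 = 17316 + 257 = 17573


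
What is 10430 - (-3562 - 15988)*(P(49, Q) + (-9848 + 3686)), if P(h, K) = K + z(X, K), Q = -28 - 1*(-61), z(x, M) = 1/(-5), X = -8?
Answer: -119815430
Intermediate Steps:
z(x, M) = -⅕
Q = 33 (Q = -28 + 61 = 33)
P(h, K) = -⅕ + K (P(h, K) = K - ⅕ = -⅕ + K)
10430 - (-3562 - 15988)*(P(49, Q) + (-9848 + 3686)) = 10430 - (-3562 - 15988)*((-⅕ + 33) + (-9848 + 3686)) = 10430 - (-19550)*(164/5 - 6162) = 10430 - (-19550)*(-30646)/5 = 10430 - 1*119825860 = 10430 - 119825860 = -119815430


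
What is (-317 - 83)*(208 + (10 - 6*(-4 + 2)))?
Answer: -92000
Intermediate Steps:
(-317 - 83)*(208 + (10 - 6*(-4 + 2))) = -400*(208 + (10 - (-12))) = -400*(208 + (10 - 6*(-2))) = -400*(208 + (10 + 12)) = -400*(208 + 22) = -400*230 = -92000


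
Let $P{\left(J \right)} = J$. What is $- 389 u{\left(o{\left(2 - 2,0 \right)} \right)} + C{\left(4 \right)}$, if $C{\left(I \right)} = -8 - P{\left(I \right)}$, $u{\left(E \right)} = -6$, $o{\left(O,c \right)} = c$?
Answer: $2322$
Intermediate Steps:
$C{\left(I \right)} = -8 - I$
$- 389 u{\left(o{\left(2 - 2,0 \right)} \right)} + C{\left(4 \right)} = \left(-389\right) \left(-6\right) - 12 = 2334 - 12 = 2322$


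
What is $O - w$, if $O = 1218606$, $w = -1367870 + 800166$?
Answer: $1786310$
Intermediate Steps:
$w = -567704$
$O - w = 1218606 - -567704 = 1218606 + 567704 = 1786310$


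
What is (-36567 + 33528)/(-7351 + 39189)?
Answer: -3039/31838 ≈ -0.095452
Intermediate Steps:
(-36567 + 33528)/(-7351 + 39189) = -3039/31838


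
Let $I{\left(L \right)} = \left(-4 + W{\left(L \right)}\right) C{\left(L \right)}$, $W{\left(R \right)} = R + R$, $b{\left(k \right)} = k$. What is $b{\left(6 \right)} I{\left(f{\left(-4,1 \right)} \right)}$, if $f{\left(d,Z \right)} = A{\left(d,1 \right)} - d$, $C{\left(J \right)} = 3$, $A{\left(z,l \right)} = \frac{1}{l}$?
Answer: $108$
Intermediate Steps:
$W{\left(R \right)} = 2 R$
$f{\left(d,Z \right)} = 1 - d$ ($f{\left(d,Z \right)} = 1^{-1} - d = 1 - d$)
$I{\left(L \right)} = -12 + 6 L$ ($I{\left(L \right)} = \left(-4 + 2 L\right) 3 = -12 + 6 L$)
$b{\left(6 \right)} I{\left(f{\left(-4,1 \right)} \right)} = 6 \left(-12 + 6 \left(1 - -4\right)\right) = 6 \left(-12 + 6 \left(1 + 4\right)\right) = 6 \left(-12 + 6 \cdot 5\right) = 6 \left(-12 + 30\right) = 6 \cdot 18 = 108$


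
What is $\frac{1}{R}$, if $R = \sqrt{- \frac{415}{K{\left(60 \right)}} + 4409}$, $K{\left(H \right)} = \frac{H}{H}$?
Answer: $\frac{\sqrt{3994}}{3994} \approx 0.015823$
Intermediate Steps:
$K{\left(H \right)} = 1$
$R = \sqrt{3994}$ ($R = \sqrt{- \frac{415}{1} + 4409} = \sqrt{\left(-415\right) 1 + 4409} = \sqrt{-415 + 4409} = \sqrt{3994} \approx 63.198$)
$\frac{1}{R} = \frac{1}{\sqrt{3994}} = \frac{\sqrt{3994}}{3994}$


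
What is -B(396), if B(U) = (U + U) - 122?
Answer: -670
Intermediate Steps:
B(U) = -122 + 2*U (B(U) = 2*U - 122 = -122 + 2*U)
-B(396) = -(-122 + 2*396) = -(-122 + 792) = -1*670 = -670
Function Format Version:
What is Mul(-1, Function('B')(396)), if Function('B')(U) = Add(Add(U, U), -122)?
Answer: -670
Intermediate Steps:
Function('B')(U) = Add(-122, Mul(2, U)) (Function('B')(U) = Add(Mul(2, U), -122) = Add(-122, Mul(2, U)))
Mul(-1, Function('B')(396)) = Mul(-1, Add(-122, Mul(2, 396))) = Mul(-1, Add(-122, 792)) = Mul(-1, 670) = -670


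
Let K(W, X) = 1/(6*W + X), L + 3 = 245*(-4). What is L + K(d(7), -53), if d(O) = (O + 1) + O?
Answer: -36370/37 ≈ -982.97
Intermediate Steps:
d(O) = 1 + 2*O (d(O) = (1 + O) + O = 1 + 2*O)
L = -983 (L = -3 + 245*(-4) = -3 - 980 = -983)
K(W, X) = 1/(X + 6*W)
L + K(d(7), -53) = -983 + 1/(-53 + 6*(1 + 2*7)) = -983 + 1/(-53 + 6*(1 + 14)) = -983 + 1/(-53 + 6*15) = -983 + 1/(-53 + 90) = -983 + 1/37 = -36370/37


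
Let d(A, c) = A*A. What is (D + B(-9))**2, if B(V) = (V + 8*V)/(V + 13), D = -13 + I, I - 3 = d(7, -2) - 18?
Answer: 9/16 ≈ 0.56250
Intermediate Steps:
d(A, c) = A**2
I = 34 (I = 3 + (7**2 - 18) = 3 + (49 - 18) = 3 + 31 = 34)
D = 21 (D = -13 + 34 = 21)
B(V) = 9*V/(13 + V) (B(V) = (9*V)/(13 + V) = 9*V/(13 + V))
(D + B(-9))**2 = (21 + 9*(-9)/(13 - 9))**2 = (21 + 9*(-9)/4)**2 = (21 + 9*(-9)*(1/4))**2 = (21 - 81/4)**2 = (3/4)**2 = 9/16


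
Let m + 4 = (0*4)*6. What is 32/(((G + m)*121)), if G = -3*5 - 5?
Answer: -4/363 ≈ -0.011019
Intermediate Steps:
m = -4 (m = -4 + (0*4)*6 = -4 + 0*6 = -4 + 0 = -4)
G = -20 (G = -15 - 5 = -20)
32/(((G + m)*121)) = 32/(((-20 - 4)*121)) = 32/((-24*121)) = 32/(-2904) = 32*(-1/2904) = -4/363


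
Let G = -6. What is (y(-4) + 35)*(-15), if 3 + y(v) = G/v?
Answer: -1005/2 ≈ -502.50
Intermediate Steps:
y(v) = -3 - 6/v
(y(-4) + 35)*(-15) = ((-3 - 6/(-4)) + 35)*(-15) = ((-3 - 6*(-1/4)) + 35)*(-15) = ((-3 + 3/2) + 35)*(-15) = (-3/2 + 35)*(-15) = (67/2)*(-15) = -1005/2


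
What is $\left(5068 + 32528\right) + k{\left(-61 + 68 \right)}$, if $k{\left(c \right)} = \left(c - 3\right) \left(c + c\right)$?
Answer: $37652$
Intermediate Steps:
$k{\left(c \right)} = 2 c \left(-3 + c\right)$ ($k{\left(c \right)} = \left(-3 + c\right) 2 c = 2 c \left(-3 + c\right)$)
$\left(5068 + 32528\right) + k{\left(-61 + 68 \right)} = \left(5068 + 32528\right) + 2 \left(-61 + 68\right) \left(-3 + \left(-61 + 68\right)\right) = 37596 + 2 \cdot 7 \left(-3 + 7\right) = 37596 + 2 \cdot 7 \cdot 4 = 37596 + 56 = 37652$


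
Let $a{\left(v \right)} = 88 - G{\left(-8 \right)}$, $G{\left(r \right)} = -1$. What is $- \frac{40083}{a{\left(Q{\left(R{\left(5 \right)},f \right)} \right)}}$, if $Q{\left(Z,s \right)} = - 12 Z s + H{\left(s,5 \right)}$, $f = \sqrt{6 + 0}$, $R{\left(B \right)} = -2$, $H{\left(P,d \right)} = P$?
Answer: $- \frac{40083}{89} \approx -450.37$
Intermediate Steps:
$f = \sqrt{6} \approx 2.4495$
$Q{\left(Z,s \right)} = s - 12 Z s$ ($Q{\left(Z,s \right)} = - 12 Z s + s = s - 12 Z s$)
$a{\left(v \right)} = 89$ ($a{\left(v \right)} = 88 - -1 = 88 + 1 = 89$)
$- \frac{40083}{a{\left(Q{\left(R{\left(5 \right)},f \right)} \right)}} = - \frac{40083}{89}$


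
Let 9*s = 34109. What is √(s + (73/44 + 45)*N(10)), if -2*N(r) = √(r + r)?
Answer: √(16508756 - 203247*√5)/66 ≈ 60.709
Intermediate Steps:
s = 34109/9 (s = (⅑)*34109 = 34109/9 ≈ 3789.9)
N(r) = -√2*√r/2 (N(r) = -√(r + r)/2 = -√2*√r/2)
√(s + (73/44 + 45)*N(10)) = √(34109/9 + (73/44 + 45)*(-√2*√10/2)) = √(34109/9 + (73*(1/44) + 45)*(-√5)) = √(34109/9 + (73/44 + 45)*(-√5)) = √(34109/9 + 2053*(-√5)/44) = √(34109/9 - 2053*√5/44)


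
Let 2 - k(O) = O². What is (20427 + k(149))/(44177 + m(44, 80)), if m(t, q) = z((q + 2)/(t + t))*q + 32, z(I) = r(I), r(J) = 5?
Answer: -1772/44609 ≈ -0.039723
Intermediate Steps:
z(I) = 5
m(t, q) = 32 + 5*q (m(t, q) = 5*q + 32 = 32 + 5*q)
k(O) = 2 - O²
(20427 + k(149))/(44177 + m(44, 80)) = (20427 + (2 - 1*149²))/(44177 + (32 + 5*80)) = (20427 + (2 - 1*22201))/(44177 + (32 + 400)) = (20427 + (2 - 22201))/(44177 + 432) = (20427 - 22199)/44609 = -1772*1/44609 = -1772/44609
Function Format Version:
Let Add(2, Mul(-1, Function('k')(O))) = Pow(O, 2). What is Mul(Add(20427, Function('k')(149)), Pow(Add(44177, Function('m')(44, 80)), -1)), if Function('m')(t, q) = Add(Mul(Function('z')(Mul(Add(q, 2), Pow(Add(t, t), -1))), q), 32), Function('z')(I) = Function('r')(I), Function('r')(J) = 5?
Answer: Rational(-1772, 44609) ≈ -0.039723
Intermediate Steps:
Function('z')(I) = 5
Function('m')(t, q) = Add(32, Mul(5, q)) (Function('m')(t, q) = Add(Mul(5, q), 32) = Add(32, Mul(5, q)))
Function('k')(O) = Add(2, Mul(-1, Pow(O, 2)))
Mul(Add(20427, Function('k')(149)), Pow(Add(44177, Function('m')(44, 80)), -1)) = Mul(Add(20427, Add(2, Mul(-1, Pow(149, 2)))), Pow(Add(44177, Add(32, Mul(5, 80))), -1)) = Mul(Add(20427, Add(2, Mul(-1, 22201))), Pow(Add(44177, Add(32, 400)), -1)) = Mul(Add(20427, Add(2, -22201)), Pow(Add(44177, 432), -1)) = Mul(Add(20427, -22199), Pow(44609, -1)) = Mul(-1772, Rational(1, 44609)) = Rational(-1772, 44609)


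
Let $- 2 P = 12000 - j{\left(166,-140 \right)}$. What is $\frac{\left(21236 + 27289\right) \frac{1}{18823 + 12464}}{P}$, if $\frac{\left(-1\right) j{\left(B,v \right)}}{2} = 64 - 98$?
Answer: $- \frac{16175}{62219414} \approx -0.00025997$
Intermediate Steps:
$j{\left(B,v \right)} = 68$ ($j{\left(B,v \right)} = - 2 \left(64 - 98\right) = \left(-2\right) \left(-34\right) = 68$)
$P = -5966$ ($P = - \frac{12000 - 68}{2} = \left(- \frac{1}{2}\right) 11932 = -5966$)
$\frac{\left(21236 + 27289\right) \frac{1}{18823 + 12464}}{P} = \frac{\left(21236 + 27289\right) \frac{1}{18823 + 12464}}{-5966} = \frac{48525}{31287} \left(- \frac{1}{5966}\right) = 48525 \cdot \frac{1}{31287} \left(- \frac{1}{5966}\right) = \frac{16175}{10429} \left(- \frac{1}{5966}\right) = - \frac{16175}{62219414}$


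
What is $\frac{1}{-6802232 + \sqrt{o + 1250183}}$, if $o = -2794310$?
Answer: $- \frac{6802232}{46270361725951} - \frac{17 i \sqrt{5343}}{46270361725951} \approx -1.4701 \cdot 10^{-7} - 2.6856 \cdot 10^{-11} i$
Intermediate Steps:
$\frac{1}{-6802232 + \sqrt{o + 1250183}} = \frac{1}{-6802232 + \sqrt{-2794310 + 1250183}} = \frac{1}{-6802232 + \sqrt{-1544127}} = \frac{1}{-6802232 + 17 i \sqrt{5343}}$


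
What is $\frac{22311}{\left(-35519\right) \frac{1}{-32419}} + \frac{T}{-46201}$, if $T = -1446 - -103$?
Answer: $\frac{33417245278126}{1641013319} \approx 20364.0$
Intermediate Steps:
$T = -1343$ ($T = -1446 + 103 = -1343$)
$\frac{22311}{\left(-35519\right) \frac{1}{-32419}} + \frac{T}{-46201} = \frac{22311}{\left(-35519\right) \frac{1}{-32419}} - \frac{1343}{-46201} = \frac{22311}{\left(-35519\right) \left(- \frac{1}{32419}\right)} - - \frac{1343}{46201} = \frac{22311}{\frac{35519}{32419}} + \frac{1343}{46201} = 22311 \cdot \frac{32419}{35519} + \frac{1343}{46201} = \frac{723300309}{35519} + \frac{1343}{46201} = \frac{33417245278126}{1641013319}$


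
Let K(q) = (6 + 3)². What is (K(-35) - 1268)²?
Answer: 1408969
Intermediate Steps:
K(q) = 81 (K(q) = 9² = 81)
(K(-35) - 1268)² = (81 - 1268)² = (-1187)² = 1408969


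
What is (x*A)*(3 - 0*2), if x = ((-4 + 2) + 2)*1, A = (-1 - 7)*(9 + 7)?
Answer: 0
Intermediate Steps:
A = -128 (A = -8*16 = -128)
x = 0 (x = (-2 + 2)*1 = 0*1 = 0)
(x*A)*(3 - 0*2) = (0*(-128))*(3 - 0*2) = 0*(3 - 1*0) = 0*(3 + 0) = 0*3 = 0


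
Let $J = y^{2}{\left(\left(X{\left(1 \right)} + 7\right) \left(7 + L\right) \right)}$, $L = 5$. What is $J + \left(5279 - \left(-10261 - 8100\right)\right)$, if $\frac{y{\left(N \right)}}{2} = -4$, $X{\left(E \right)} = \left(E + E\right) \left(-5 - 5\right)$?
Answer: $23704$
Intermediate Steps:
$X{\left(E \right)} = - 20 E$ ($X{\left(E \right)} = 2 E \left(-10\right) = - 20 E$)
$y{\left(N \right)} = -8$ ($y{\left(N \right)} = 2 \left(-4\right) = -8$)
$J = 64$ ($J = \left(-8\right)^{2} = 64$)
$J + \left(5279 - \left(-10261 - 8100\right)\right) = 64 + \left(5279 - \left(-10261 - 8100\right)\right) = 64 + \left(5279 - -18361\right) = 64 + \left(5279 + 18361\right) = 64 + 23640 = 23704$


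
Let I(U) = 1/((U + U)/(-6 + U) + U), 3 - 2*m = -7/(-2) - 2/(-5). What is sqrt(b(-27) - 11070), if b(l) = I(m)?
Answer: 5*I*sqrt(31575954)/267 ≈ 105.23*I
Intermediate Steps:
m = -9/20 (m = 3/2 - (-7/(-2) - 2/(-5))/2 = 3/2 - (-7*(-1/2) - 2*(-1/5))/2 = 3/2 - (7/2 + 2/5)/2 = 3/2 - 1/2*39/10 = 3/2 - 39/20 = -9/20 ≈ -0.45000)
I(U) = 1/(U + 2*U/(-6 + U)) (I(U) = 1/((2*U)/(-6 + U) + U) = 1/(2*U/(-6 + U) + U) = 1/(U + 2*U/(-6 + U)))
b(l) = -860/267 (b(l) = (-6 - 9/20)/((-9/20)*(-4 - 9/20)) = -20/9*(-129/20)/(-89/20) = -20/9*(-20/89)*(-129/20) = -860/267)
sqrt(b(-27) - 11070) = sqrt(-860/267 - 11070) = sqrt(-2956550/267) = 5*I*sqrt(31575954)/267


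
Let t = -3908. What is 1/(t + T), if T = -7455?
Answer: -1/11363 ≈ -8.8005e-5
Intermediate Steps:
1/(t + T) = 1/(-3908 - 7455) = 1/(-11363) = -1/11363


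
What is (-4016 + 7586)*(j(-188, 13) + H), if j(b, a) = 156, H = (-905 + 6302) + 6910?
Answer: 44492910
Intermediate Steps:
H = 12307 (H = 5397 + 6910 = 12307)
(-4016 + 7586)*(j(-188, 13) + H) = (-4016 + 7586)*(156 + 12307) = 3570*12463 = 44492910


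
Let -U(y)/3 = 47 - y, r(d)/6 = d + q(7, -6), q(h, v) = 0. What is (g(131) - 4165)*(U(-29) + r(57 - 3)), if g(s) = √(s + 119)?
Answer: -399840 + 480*√10 ≈ -3.9832e+5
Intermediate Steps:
r(d) = 6*d (r(d) = 6*(d + 0) = 6*d)
g(s) = √(119 + s)
U(y) = -141 + 3*y (U(y) = -3*(47 - y) = -141 + 3*y)
(g(131) - 4165)*(U(-29) + r(57 - 3)) = (√(119 + 131) - 4165)*((-141 + 3*(-29)) + 6*(57 - 3)) = (√250 - 4165)*((-141 - 87) + 6*54) = (5*√10 - 4165)*(-228 + 324) = (-4165 + 5*√10)*96 = -399840 + 480*√10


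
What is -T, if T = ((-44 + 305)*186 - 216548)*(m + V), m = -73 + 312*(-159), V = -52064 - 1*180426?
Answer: -47405292342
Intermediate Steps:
V = -232490 (V = -52064 - 180426 = -232490)
m = -49681 (m = -73 - 49608 = -49681)
T = 47405292342 (T = ((-44 + 305)*186 - 216548)*(-49681 - 232490) = (261*186 - 216548)*(-282171) = (48546 - 216548)*(-282171) = -168002*(-282171) = 47405292342)
-T = -1*47405292342 = -47405292342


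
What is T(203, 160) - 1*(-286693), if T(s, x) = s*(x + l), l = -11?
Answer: 316940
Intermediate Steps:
T(s, x) = s*(-11 + x) (T(s, x) = s*(x - 11) = s*(-11 + x))
T(203, 160) - 1*(-286693) = 203*(-11 + 160) - 1*(-286693) = 203*149 + 286693 = 30247 + 286693 = 316940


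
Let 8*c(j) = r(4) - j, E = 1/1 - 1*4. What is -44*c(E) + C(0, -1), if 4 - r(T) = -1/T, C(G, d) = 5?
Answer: -279/8 ≈ -34.875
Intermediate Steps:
r(T) = 4 + 1/T (r(T) = 4 - (-1)/T = 4 + 1/T)
E = -3 (E = 1 - 4 = -3)
c(j) = 17/32 - j/8 (c(j) = ((4 + 1/4) - j)/8 = ((4 + ¼) - j)/8 = (17/4 - j)/8 = 17/32 - j/8)
-44*c(E) + C(0, -1) = -44*(17/32 - ⅛*(-3)) + 5 = -44*(17/32 + 3/8) + 5 = -44*29/32 + 5 = -319/8 + 5 = -279/8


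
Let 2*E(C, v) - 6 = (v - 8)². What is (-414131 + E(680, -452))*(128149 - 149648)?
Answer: 6628743672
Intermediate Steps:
E(C, v) = 3 + (-8 + v)²/2 (E(C, v) = 3 + (v - 8)²/2 = 3 + (-8 + v)²/2)
(-414131 + E(680, -452))*(128149 - 149648) = (-414131 + (3 + (-8 - 452)²/2))*(128149 - 149648) = (-414131 + (3 + (½)*(-460)²))*(-21499) = (-414131 + (3 + (½)*211600))*(-21499) = (-414131 + (3 + 105800))*(-21499) = (-414131 + 105803)*(-21499) = -308328*(-21499) = 6628743672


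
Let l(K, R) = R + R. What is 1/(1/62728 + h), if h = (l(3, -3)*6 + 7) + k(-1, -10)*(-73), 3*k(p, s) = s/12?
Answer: -564552/4924139 ≈ -0.11465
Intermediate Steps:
k(p, s) = s/36 (k(p, s) = (s/12)/3 = s/36)
l(K, R) = 2*R
h = -157/18 (h = ((2*(-3))*6 + 7) + ((1/36)*(-10))*(-73) = (-6*6 + 7) - 5/18*(-73) = (-36 + 7) + 365/18 = -29 + 365/18 = -157/18 ≈ -8.7222)
1/(1/62728 + h) = 1/(1/62728 - 157/18) = 1/(-4924139/564552) = -564552/4924139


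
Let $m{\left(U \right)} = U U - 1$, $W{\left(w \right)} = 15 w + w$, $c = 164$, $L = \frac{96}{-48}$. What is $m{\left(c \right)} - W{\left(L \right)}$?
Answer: $26927$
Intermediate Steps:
$L = -2$ ($L = 96 \left(- \frac{1}{48}\right) = -2$)
$W{\left(w \right)} = 16 w$
$m{\left(U \right)} = -1 + U^{2}$ ($m{\left(U \right)} = U^{2} - 1 = -1 + U^{2}$)
$m{\left(c \right)} - W{\left(L \right)} = \left(-1 + 164^{2}\right) - 16 \left(-2\right) = \left(-1 + 26896\right) - -32 = 26895 + 32 = 26927$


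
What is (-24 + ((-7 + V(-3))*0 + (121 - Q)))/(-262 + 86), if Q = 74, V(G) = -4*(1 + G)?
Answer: -23/176 ≈ -0.13068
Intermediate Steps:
V(G) = -4 - 4*G
(-24 + ((-7 + V(-3))*0 + (121 - Q)))/(-262 + 86) = (-24 + ((-7 + (-4 - 4*(-3)))*0 + (121 - 1*74)))/(-262 + 86) = (-24 + ((-7 + (-4 + 12))*0 + (121 - 74)))/(-176) = -(-24 + ((-7 + 8)*0 + 47))/176 = -(-24 + (1*0 + 47))/176 = -(-24 + (0 + 47))/176 = -(-24 + 47)/176 = -1/176*23 = -23/176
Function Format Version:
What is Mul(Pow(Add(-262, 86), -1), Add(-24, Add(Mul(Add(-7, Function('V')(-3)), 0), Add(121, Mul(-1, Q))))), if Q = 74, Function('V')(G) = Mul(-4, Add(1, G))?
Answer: Rational(-23, 176) ≈ -0.13068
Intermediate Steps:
Function('V')(G) = Add(-4, Mul(-4, G))
Mul(Pow(Add(-262, 86), -1), Add(-24, Add(Mul(Add(-7, Function('V')(-3)), 0), Add(121, Mul(-1, Q))))) = Mul(Pow(Add(-262, 86), -1), Add(-24, Add(Mul(Add(-7, Add(-4, Mul(-4, -3))), 0), Add(121, Mul(-1, 74))))) = Mul(Pow(-176, -1), Add(-24, Add(Mul(Add(-7, Add(-4, 12)), 0), Add(121, -74)))) = Mul(Rational(-1, 176), Add(-24, Add(Mul(Add(-7, 8), 0), 47))) = Mul(Rational(-1, 176), Add(-24, Add(Mul(1, 0), 47))) = Mul(Rational(-1, 176), Add(-24, Add(0, 47))) = Mul(Rational(-1, 176), Add(-24, 47)) = Mul(Rational(-1, 176), 23) = Rational(-23, 176)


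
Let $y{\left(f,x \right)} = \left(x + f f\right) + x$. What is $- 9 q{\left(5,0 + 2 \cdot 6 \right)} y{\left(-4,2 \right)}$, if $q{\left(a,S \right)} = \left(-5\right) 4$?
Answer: $3600$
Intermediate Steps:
$y{\left(f,x \right)} = f^{2} + 2 x$ ($y{\left(f,x \right)} = \left(x + f^{2}\right) + x = f^{2} + 2 x$)
$q{\left(a,S \right)} = -20$
$- 9 q{\left(5,0 + 2 \cdot 6 \right)} y{\left(-4,2 \right)} = \left(-9\right) \left(-20\right) \left(\left(-4\right)^{2} + 2 \cdot 2\right) = 180 \left(16 + 4\right) = 180 \cdot 20 = 3600$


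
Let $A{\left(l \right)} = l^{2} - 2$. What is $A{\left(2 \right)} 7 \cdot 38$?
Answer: $532$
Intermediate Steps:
$A{\left(l \right)} = -2 + l^{2}$ ($A{\left(l \right)} = l^{2} - 2 = -2 + l^{2}$)
$A{\left(2 \right)} 7 \cdot 38 = \left(-2 + 2^{2}\right) 7 \cdot 38 = \left(-2 + 4\right) 7 \cdot 38 = 2 \cdot 7 \cdot 38 = 14 \cdot 38 = 532$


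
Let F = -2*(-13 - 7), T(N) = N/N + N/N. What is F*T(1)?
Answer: 80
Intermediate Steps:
T(N) = 2 (T(N) = 1 + 1 = 2)
F = 40 (F = -2*(-20) = 40)
F*T(1) = 40*2 = 80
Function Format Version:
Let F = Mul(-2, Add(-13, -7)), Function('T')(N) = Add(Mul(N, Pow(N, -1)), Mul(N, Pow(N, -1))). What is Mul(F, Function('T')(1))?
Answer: 80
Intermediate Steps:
Function('T')(N) = 2 (Function('T')(N) = Add(1, 1) = 2)
F = 40 (F = Mul(-2, -20) = 40)
Mul(F, Function('T')(1)) = Mul(40, 2) = 80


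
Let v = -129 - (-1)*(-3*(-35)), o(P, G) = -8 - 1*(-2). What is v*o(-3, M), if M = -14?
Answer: 144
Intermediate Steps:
o(P, G) = -6 (o(P, G) = -8 + 2 = -6)
v = -24 (v = -129 - (-1)*105 = -129 - 1*(-105) = -129 + 105 = -24)
v*o(-3, M) = -24*(-6) = 144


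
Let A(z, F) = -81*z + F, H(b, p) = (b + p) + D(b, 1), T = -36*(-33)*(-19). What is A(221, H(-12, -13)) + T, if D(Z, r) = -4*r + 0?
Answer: -40502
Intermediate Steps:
D(Z, r) = -4*r
T = -22572 (T = 1188*(-19) = -22572)
H(b, p) = -4 + b + p (H(b, p) = (b + p) - 4*1 = (b + p) - 4 = -4 + b + p)
A(z, F) = F - 81*z
A(221, H(-12, -13)) + T = ((-4 - 12 - 13) - 81*221) - 22572 = (-29 - 17901) - 22572 = -17930 - 22572 = -40502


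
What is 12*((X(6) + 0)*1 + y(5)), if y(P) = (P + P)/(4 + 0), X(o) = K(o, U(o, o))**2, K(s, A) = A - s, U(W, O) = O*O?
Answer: 10830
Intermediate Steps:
U(W, O) = O**2
X(o) = (o**2 - o)**2
y(P) = P/2 (y(P) = (2*P)/4 = (2*P)*(1/4) = P/2)
12*((X(6) + 0)*1 + y(5)) = 12*((6**2*(-1 + 6)**2 + 0)*1 + (1/2)*5) = 12*((36*5**2 + 0)*1 + 5/2) = 12*((36*25 + 0)*1 + 5/2) = 12*((900 + 0)*1 + 5/2) = 12*(900*1 + 5/2) = 12*(900 + 5/2) = 12*(1805/2) = 10830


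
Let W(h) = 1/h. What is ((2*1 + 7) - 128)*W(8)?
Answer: -119/8 ≈ -14.875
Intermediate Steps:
((2*1 + 7) - 128)*W(8) = ((2*1 + 7) - 128)/8 = ((2 + 7) - 128)*(⅛) = (9 - 128)*(⅛) = -119*⅛ = -119/8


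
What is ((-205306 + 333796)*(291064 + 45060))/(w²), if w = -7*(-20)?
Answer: 1079714319/490 ≈ 2.2035e+6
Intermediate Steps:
w = 140
((-205306 + 333796)*(291064 + 45060))/(w²) = ((-205306 + 333796)*(291064 + 45060))/(140²) = (128490*336124)/19600 = 43188572760*(1/19600) = 1079714319/490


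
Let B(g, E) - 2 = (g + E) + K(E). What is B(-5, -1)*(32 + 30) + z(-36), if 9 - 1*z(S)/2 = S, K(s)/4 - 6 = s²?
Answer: 1578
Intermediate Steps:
K(s) = 24 + 4*s²
z(S) = 18 - 2*S
B(g, E) = 26 + E + g + 4*E² (B(g, E) = 2 + ((g + E) + (24 + 4*E²)) = 2 + ((E + g) + (24 + 4*E²)) = 2 + (24 + E + g + 4*E²) = 26 + E + g + 4*E²)
B(-5, -1)*(32 + 30) + z(-36) = (26 - 1 - 5 + 4*(-1)²)*(32 + 30) + (18 - 2*(-36)) = (26 - 1 - 5 + 4*1)*62 + (18 + 72) = (26 - 1 - 5 + 4)*62 + 90 = 24*62 + 90 = 1488 + 90 = 1578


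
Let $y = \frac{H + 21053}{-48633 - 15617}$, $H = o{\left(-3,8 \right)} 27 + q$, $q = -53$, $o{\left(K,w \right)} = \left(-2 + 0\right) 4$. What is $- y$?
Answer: $\frac{10392}{32125} \approx 0.32349$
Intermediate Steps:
$o{\left(K,w \right)} = -8$ ($o{\left(K,w \right)} = \left(-2\right) 4 = -8$)
$H = -269$ ($H = \left(-8\right) 27 - 53 = -216 - 53 = -269$)
$y = - \frac{10392}{32125}$ ($y = \frac{-269 + 21053}{-48633 - 15617} = \frac{20784}{-64250} = 20784 \left(- \frac{1}{64250}\right) = - \frac{10392}{32125} \approx -0.32349$)
$- y = \left(-1\right) \left(- \frac{10392}{32125}\right) = \frac{10392}{32125}$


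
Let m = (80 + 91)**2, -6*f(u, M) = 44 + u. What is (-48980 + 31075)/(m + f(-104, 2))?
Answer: -17905/29251 ≈ -0.61212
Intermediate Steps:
f(u, M) = -22/3 - u/6 (f(u, M) = -(44 + u)/6 = -22/3 - u/6)
m = 29241 (m = 171**2 = 29241)
(-48980 + 31075)/(m + f(-104, 2)) = (-48980 + 31075)/(29241 + (-22/3 - 1/6*(-104))) = -17905/(29241 + (-22/3 + 52/3)) = -17905/(29241 + 10) = -17905/29251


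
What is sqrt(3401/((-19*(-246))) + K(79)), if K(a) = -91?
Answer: I*sqrt(5462922)/246 ≈ 9.5012*I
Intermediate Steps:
sqrt(3401/((-19*(-246))) + K(79)) = sqrt(3401/((-19*(-246))) - 91) = sqrt(3401/4674 - 91) = sqrt(3401*(1/4674) - 91) = sqrt(179/246 - 91) = sqrt(-22207/246) = I*sqrt(5462922)/246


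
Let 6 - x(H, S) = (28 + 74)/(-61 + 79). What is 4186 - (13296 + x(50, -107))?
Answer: -27331/3 ≈ -9110.3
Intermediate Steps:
x(H, S) = ⅓ (x(H, S) = 6 - (28 + 74)/(-61 + 79) = 6 - 102/18 = 6 - 1*17/3 = 6 - 17/3 = ⅓)
4186 - (13296 + x(50, -107)) = 4186 - (13296 + ⅓) = 4186 - 1*39889/3 = 4186 - 39889/3 = -27331/3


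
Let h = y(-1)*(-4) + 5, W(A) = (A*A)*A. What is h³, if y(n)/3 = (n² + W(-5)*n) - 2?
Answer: -3261545587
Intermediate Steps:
W(A) = A³ (W(A) = A²*A = A³)
y(n) = -6 - 375*n + 3*n² (y(n) = 3*((n² + (-5)³*n) - 2) = 3*((n² - 125*n) - 2) = 3*(-2 + n² - 125*n) = -6 - 375*n + 3*n²)
h = -1483 (h = (-6 - 375*(-1) + 3*(-1)²)*(-4) + 5 = (-6 + 375 + 3*1)*(-4) + 5 = (-6 + 375 + 3)*(-4) + 5 = 372*(-4) + 5 = -1488 + 5 = -1483)
h³ = (-1483)³ = -3261545587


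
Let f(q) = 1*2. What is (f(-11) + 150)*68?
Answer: 10336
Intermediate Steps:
f(q) = 2
(f(-11) + 150)*68 = (2 + 150)*68 = 152*68 = 10336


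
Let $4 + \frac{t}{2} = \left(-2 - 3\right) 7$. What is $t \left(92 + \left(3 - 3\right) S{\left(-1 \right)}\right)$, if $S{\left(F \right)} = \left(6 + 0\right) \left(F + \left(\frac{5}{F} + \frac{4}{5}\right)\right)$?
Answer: $-7176$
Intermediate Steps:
$t = -78$ ($t = -8 + 2 \left(-2 - 3\right) 7 = -8 + 2 \left(\left(-5\right) 7\right) = -8 + 2 \left(-35\right) = -8 - 70 = -78$)
$S{\left(F \right)} = \frac{24}{5} + 6 F + \frac{30}{F}$ ($S{\left(F \right)} = 6 \left(F + \left(\frac{5}{F} + 4 \cdot \frac{1}{5}\right)\right) = 6 \left(F + \left(\frac{5}{F} + \frac{4}{5}\right)\right) = 6 \left(F + \left(\frac{4}{5} + \frac{5}{F}\right)\right) = 6 \left(\frac{4}{5} + F + \frac{5}{F}\right) = \frac{24}{5} + 6 F + \frac{30}{F}$)
$t \left(92 + \left(3 - 3\right) S{\left(-1 \right)}\right) = - 78 \left(92 + \left(3 - 3\right) \left(\frac{24}{5} + 6 \left(-1\right) + \frac{30}{-1}\right)\right) = - 78 \left(92 + 0 \left(\frac{24}{5} - 6 + 30 \left(-1\right)\right)\right) = - 78 \left(92 + 0 \left(\frac{24}{5} - 6 - 30\right)\right) = - 78 \left(92 + 0 \left(- \frac{156}{5}\right)\right) = - 78 \left(92 + 0\right) = \left(-78\right) 92 = -7176$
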